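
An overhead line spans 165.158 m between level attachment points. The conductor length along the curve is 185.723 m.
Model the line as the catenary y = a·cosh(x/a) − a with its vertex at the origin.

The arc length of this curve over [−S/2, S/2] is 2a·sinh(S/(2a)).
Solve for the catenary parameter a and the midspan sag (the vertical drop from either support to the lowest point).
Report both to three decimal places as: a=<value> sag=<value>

seed: a₀ = √(S³/(24(L−S))) = √(165.158³/(24·20.565)) = 95.538726
iter 1: u=0.864351  f(a)=+7.820e-01  f'(a)=-4.635e-01  a ← 95.538726 − (+7.820e-01/-4.635e-01) = 97.225780
iter 2: u=0.849353  f(a)=+2.119e-02  f'(a)=-4.387e-01  a ← 97.225780 − (+2.119e-02/-4.387e-01) = 97.274090
iter 3: u=0.848931  f(a)=+1.653e-05  f'(a)=-4.380e-01  a ← 97.274090 − (+1.653e-05/-4.380e-01) = 97.274128
iter 4: u=0.848931  f(a)=+1.006e-11  f'(a)=-4.380e-01  a ← 97.274128 − (+1.006e-11/-4.380e-01) = 97.274128
converged: |Δa| < 1e-12 after 4 iterations
sag = a·(cosh(S/(2a)) − 1) = 97.274128·(cosh(0.848931) − 1) = 37.208265
T_max/T_min = cosh(S/(2a)) = 1.382509

a=97.274 sag=37.208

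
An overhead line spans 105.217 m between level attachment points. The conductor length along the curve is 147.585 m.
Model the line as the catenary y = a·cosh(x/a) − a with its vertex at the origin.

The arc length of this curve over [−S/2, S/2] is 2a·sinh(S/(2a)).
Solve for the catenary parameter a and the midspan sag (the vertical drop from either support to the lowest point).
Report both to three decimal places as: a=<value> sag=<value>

a=35.726 sag=46.260

seed: a₀ = √(S³/(24(L−S))) = √(105.217³/(24·42.368)) = 33.845760
iter 1: u=1.554360  f(a)=+5.423e+00  f'(a)=-3.163e+00  a ← 33.845760 − (+5.423e+00/-3.163e+00) = 35.560126
iter 2: u=1.479424  f(a)=+4.392e-01  f'(a)=-2.670e+00  a ← 35.560126 − (+4.392e-01/-2.670e+00) = 35.724660
iter 3: u=1.472610  f(a)=+3.443e-03  f'(a)=-2.628e+00  a ← 35.724660 − (+3.443e-03/-2.628e+00) = 35.725971
iter 4: u=1.472556  f(a)=+2.153e-07  f'(a)=-2.628e+00  a ← 35.725971 − (+2.153e-07/-2.628e+00) = 35.725971
iter 5: u=1.472556  f(a)=+0.000e+00  f'(a)=-2.628e+00  a ← 35.725971 − (+0.000e+00/-2.628e+00) = 35.725971
converged: |Δa| < 1e-12 after 5 iterations
sag = a·(cosh(S/(2a)) − 1) = 35.725971·(cosh(1.472556) − 1) = 46.259870
T_max/T_min = cosh(S/(2a)) = 2.294853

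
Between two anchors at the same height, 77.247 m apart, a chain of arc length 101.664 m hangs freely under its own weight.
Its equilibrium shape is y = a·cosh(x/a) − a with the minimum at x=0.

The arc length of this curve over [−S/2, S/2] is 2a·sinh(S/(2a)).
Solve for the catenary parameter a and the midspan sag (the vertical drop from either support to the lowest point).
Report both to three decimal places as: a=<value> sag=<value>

a=29.289 sag=29.377

seed: a₀ = √(S³/(24(L−S))) = √(77.247³/(24·24.417)) = 28.045983
iter 1: u=1.377149  f(a)=+2.423e+00  f'(a)=-2.095e+00  a ← 28.045983 − (+2.423e+00/-2.095e+00) = 29.202640
iter 2: u=1.322603  f(a)=+1.579e-01  f'(a)=-1.830e+00  a ← 29.202640 − (+1.579e-01/-1.830e+00) = 29.288963
iter 3: u=1.318705  f(a)=+7.747e-04  f'(a)=-1.812e+00  a ← 29.288963 − (+7.747e-04/-1.812e+00) = 29.289391
iter 4: u=1.318686  f(a)=+1.884e-08  f'(a)=-1.812e+00  a ← 29.289391 − (+1.884e-08/-1.812e+00) = 29.289391
iter 5: u=1.318686  f(a)=+1.421e-14  f'(a)=-1.812e+00  a ← 29.289391 − (+1.421e-14/-1.812e+00) = 29.289391
converged: |Δa| < 1e-12 after 5 iterations
sag = a·(cosh(S/(2a)) − 1) = 29.289391·(cosh(1.318686) − 1) = 29.377130
T_max/T_min = cosh(S/(2a)) = 2.002996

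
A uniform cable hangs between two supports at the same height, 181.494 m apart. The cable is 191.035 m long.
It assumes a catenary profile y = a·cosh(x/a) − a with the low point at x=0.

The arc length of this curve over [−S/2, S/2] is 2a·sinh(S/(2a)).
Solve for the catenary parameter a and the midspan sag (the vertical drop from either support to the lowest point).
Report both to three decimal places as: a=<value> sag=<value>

seed: a₀ = √(S³/(24(L−S))) = √(181.494³/(24·9.541)) = 161.581204
iter 1: u=0.561619  f(a)=+1.516e-01  f'(a)=-1.219e-01  a ← 161.581204 − (+1.516e-01/-1.219e-01) = 162.825260
iter 2: u=0.557328  f(a)=+1.769e-03  f'(a)=-1.190e-01  a ← 162.825260 − (+1.769e-03/-1.190e-01) = 162.840119
iter 3: u=0.557277  f(a)=+2.470e-07  f'(a)=-1.190e-01  a ← 162.840119 − (+2.470e-07/-1.190e-01) = 162.840121
iter 4: u=0.557277  f(a)=+2.842e-14  f'(a)=-1.190e-01  a ← 162.840121 − (+2.842e-14/-1.190e-01) = 162.840121
converged: |Δa| < 1e-12 after 4 iterations
sag = a·(cosh(S/(2a)) − 1) = 162.840121·(cosh(0.557277) − 1) = 25.946790
T_max/T_min = cosh(S/(2a)) = 1.159339

a=162.840 sag=25.947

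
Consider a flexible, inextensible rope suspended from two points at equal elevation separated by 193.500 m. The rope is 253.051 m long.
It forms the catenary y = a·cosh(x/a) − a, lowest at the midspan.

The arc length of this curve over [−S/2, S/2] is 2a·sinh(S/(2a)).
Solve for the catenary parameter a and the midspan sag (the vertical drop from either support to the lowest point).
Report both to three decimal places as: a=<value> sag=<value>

seed: a₀ = √(S³/(24(L−S))) = √(193.500³/(24·59.551)) = 71.198575
iter 1: u=1.358876  f(a)=+5.746e+00  f'(a)=-2.003e+00  a ← 71.198575 − (+5.746e+00/-2.003e+00) = 74.067678
iter 2: u=1.306238  f(a)=+3.656e-01  f'(a)=-1.755e+00  a ← 74.067678 − (+3.656e-01/-1.755e+00) = 74.275954
iter 3: u=1.302575  f(a)=+1.702e-03  f'(a)=-1.739e+00  a ← 74.275954 − (+1.702e-03/-1.739e+00) = 74.276933
iter 4: u=1.302558  f(a)=+3.729e-08  f'(a)=-1.739e+00  a ← 74.276933 − (+3.729e-08/-1.739e+00) = 74.276933
iter 5: u=1.302558  f(a)=-2.842e-14  f'(a)=-1.739e+00  a ← 74.276933 − (-2.842e-14/-1.739e+00) = 74.276933
converged: |Δa| < 1e-12 after 5 iterations
sag = a·(cosh(S/(2a)) − 1) = 74.276933·(cosh(1.302558) − 1) = 72.439681
T_max/T_min = cosh(S/(2a)) = 1.975265

a=74.277 sag=72.440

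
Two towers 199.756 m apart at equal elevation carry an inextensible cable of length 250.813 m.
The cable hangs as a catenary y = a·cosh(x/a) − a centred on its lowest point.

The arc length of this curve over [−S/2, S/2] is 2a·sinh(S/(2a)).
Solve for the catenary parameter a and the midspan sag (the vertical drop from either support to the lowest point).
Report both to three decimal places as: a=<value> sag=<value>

seed: a₀ = √(S³/(24(L−S))) = √(199.756³/(24·51.057)) = 80.652249
iter 1: u=1.238378  f(a)=+4.061e+00  f'(a)=-1.471e+00  a ← 80.652249 − (+4.061e+00/-1.471e+00) = 83.412588
iter 2: u=1.197397  f(a)=+2.178e-01  f'(a)=-1.317e+00  a ← 83.412588 − (+2.178e-01/-1.317e+00) = 83.577934
iter 3: u=1.195028  f(a)=+7.051e-04  f'(a)=-1.309e+00  a ← 83.577934 − (+7.051e-04/-1.309e+00) = 83.578473
iter 4: u=1.195021  f(a)=+7.441e-09  f'(a)=-1.309e+00  a ← 83.578473 − (+7.441e-09/-1.309e+00) = 83.578473
iter 5: u=1.195021  f(a)=+0.000e+00  f'(a)=-1.309e+00  a ← 83.578473 − (+0.000e+00/-1.309e+00) = 83.578473
converged: |Δa| < 1e-12 after 5 iterations
sag = a·(cosh(S/(2a)) − 1) = 83.578473·(cosh(1.195021) − 1) = 67.127039
T_max/T_min = cosh(S/(2a)) = 1.803162

a=83.578 sag=67.127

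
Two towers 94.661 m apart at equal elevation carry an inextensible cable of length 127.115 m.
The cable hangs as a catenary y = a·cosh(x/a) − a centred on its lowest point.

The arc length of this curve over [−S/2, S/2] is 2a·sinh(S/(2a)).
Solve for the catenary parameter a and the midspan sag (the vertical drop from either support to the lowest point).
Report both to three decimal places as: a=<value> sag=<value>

a=34.579 sag=37.776

seed: a₀ = √(S³/(24(L−S))) = √(94.661³/(24·32.454)) = 33.000225
iter 1: u=1.434248  f(a)=+3.506e+00  f'(a)=-2.402e+00  a ← 33.000225 − (+3.506e+00/-2.402e+00) = 34.459713
iter 2: u=1.373502  f(a)=+2.460e-01  f'(a)=-2.076e+00  a ← 34.459713 − (+2.460e-01/-2.076e+00) = 34.578218
iter 3: u=1.368795  f(a)=+1.413e-03  f'(a)=-2.052e+00  a ← 34.578218 − (+1.413e-03/-2.052e+00) = 34.578907
iter 4: u=1.368768  f(a)=+4.724e-08  f'(a)=-2.052e+00  a ← 34.578907 − (+4.724e-08/-2.052e+00) = 34.578907
iter 5: u=1.368768  f(a)=+0.000e+00  f'(a)=-2.052e+00  a ← 34.578907 − (+0.000e+00/-2.052e+00) = 34.578907
converged: |Δa| < 1e-12 after 5 iterations
sag = a·(cosh(S/(2a)) − 1) = 34.578907·(cosh(1.368768) − 1) = 37.776166
T_max/T_min = cosh(S/(2a)) = 2.092463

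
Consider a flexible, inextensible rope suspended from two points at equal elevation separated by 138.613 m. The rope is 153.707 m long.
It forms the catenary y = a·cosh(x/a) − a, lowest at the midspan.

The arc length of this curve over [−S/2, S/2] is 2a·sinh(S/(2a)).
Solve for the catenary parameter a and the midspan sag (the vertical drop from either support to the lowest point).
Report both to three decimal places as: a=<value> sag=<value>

seed: a₀ = √(S³/(24(L−S))) = √(138.613³/(24·15.094)) = 85.742897
iter 1: u=0.808306  f(a)=+5.008e-01  f'(a)=-3.756e-01  a ← 85.742897 − (+5.008e-01/-3.756e-01) = 87.076232
iter 2: u=0.795929  f(a)=+1.192e-02  f'(a)=-3.579e-01  a ← 87.076232 − (+1.192e-02/-3.579e-01) = 87.109538
iter 3: u=0.795625  f(a)=+7.120e-06  f'(a)=-3.575e-01  a ← 87.109538 − (+7.120e-06/-3.575e-01) = 87.109558
iter 4: u=0.795625  f(a)=+2.558e-12  f'(a)=-3.575e-01  a ← 87.109558 − (+2.558e-12/-3.575e-01) = 87.109558
converged: |Δa| < 1e-12 after 4 iterations
sag = a·(cosh(S/(2a)) − 1) = 87.109558·(cosh(0.795625) − 1) = 29.056425
T_max/T_min = cosh(S/(2a)) = 1.333562

a=87.110 sag=29.056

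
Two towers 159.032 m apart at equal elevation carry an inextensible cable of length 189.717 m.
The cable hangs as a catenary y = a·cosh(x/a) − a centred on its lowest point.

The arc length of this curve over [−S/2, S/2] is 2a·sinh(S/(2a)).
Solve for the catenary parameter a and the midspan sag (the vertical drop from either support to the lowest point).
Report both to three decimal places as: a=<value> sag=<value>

a=75.953 sag=45.567

seed: a₀ = √(S³/(24(L−S))) = √(159.032³/(24·30.685)) = 73.902324
iter 1: u=1.075961  f(a)=+1.826e+00  f'(a)=-9.306e-01  a ← 73.902324 − (+1.826e+00/-9.306e-01) = 75.864398
iter 2: u=1.048133  f(a)=+7.524e-02  f'(a)=-8.553e-01  a ← 75.864398 − (+7.524e-02/-8.553e-01) = 75.952367
iter 3: u=1.046919  f(a)=+1.399e-04  f'(a)=-8.522e-01  a ← 75.952367 − (+1.399e-04/-8.522e-01) = 75.952531
iter 4: u=1.046917  f(a)=+4.860e-10  f'(a)=-8.522e-01  a ← 75.952531 − (+4.860e-10/-8.522e-01) = 75.952531
iter 5: u=1.046917  f(a)=-2.842e-14  f'(a)=-8.522e-01  a ← 75.952531 − (-2.842e-14/-8.522e-01) = 75.952531
converged: |Δa| < 1e-12 after 5 iterations
sag = a·(cosh(S/(2a)) − 1) = 75.952531·(cosh(1.046917) − 1) = 45.566694
T_max/T_min = cosh(S/(2a)) = 1.599936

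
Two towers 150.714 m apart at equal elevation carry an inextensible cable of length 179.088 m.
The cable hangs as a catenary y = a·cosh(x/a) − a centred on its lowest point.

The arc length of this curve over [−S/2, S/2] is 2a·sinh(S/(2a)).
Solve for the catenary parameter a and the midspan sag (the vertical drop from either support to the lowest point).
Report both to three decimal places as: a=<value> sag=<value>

a=72.824 sag=42.595

seed: a₀ = √(S³/(24(L−S))) = √(150.714³/(24·28.374)) = 70.902980
iter 1: u=1.062819  f(a)=+1.646e+00  f'(a)=-8.945e-01  a ← 70.902980 − (+1.646e+00/-8.945e-01) = 72.743489
iter 2: u=1.035928  f(a)=+6.628e-02  f'(a)=-8.238e-01  a ← 72.743489 − (+6.628e-02/-8.238e-01) = 72.823950
iter 3: u=1.034783  f(a)=+1.174e-04  f'(a)=-8.209e-01  a ← 72.823950 − (+1.174e-04/-8.209e-01) = 72.824093
iter 4: u=1.034781  f(a)=+3.700e-10  f'(a)=-8.209e-01  a ← 72.824093 − (+3.700e-10/-8.209e-01) = 72.824093
iter 5: u=1.034781  f(a)=-2.842e-14  f'(a)=-8.209e-01  a ← 72.824093 − (-2.842e-14/-8.209e-01) = 72.824093
converged: |Δa| < 1e-12 after 5 iterations
sag = a·(cosh(S/(2a)) − 1) = 72.824093·(cosh(1.034781) − 1) = 42.594607
T_max/T_min = cosh(S/(2a)) = 1.584897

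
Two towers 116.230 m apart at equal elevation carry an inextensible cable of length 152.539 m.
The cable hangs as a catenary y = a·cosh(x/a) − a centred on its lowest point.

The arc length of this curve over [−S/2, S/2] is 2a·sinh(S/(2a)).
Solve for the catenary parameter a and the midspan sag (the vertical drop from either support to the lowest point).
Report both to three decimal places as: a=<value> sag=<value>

seed: a₀ = √(S³/(24(L−S))) = √(116.230³/(24·36.309)) = 42.448719
iter 1: u=1.369064  f(a)=+3.559e+00  f'(a)=-2.054e+00  a ← 42.448719 − (+3.559e+00/-2.054e+00) = 44.181601
iter 2: u=1.315367  f(a)=+2.295e-01  f'(a)=-1.796e+00  a ← 44.181601 − (+2.295e-01/-1.796e+00) = 44.309359
iter 3: u=1.311574  f(a)=+1.100e-03  f'(a)=-1.779e+00  a ← 44.309359 − (+1.100e-03/-1.779e+00) = 44.309978
iter 4: u=1.311556  f(a)=+2.555e-08  f'(a)=-1.779e+00  a ← 44.309978 − (+2.555e-08/-1.779e+00) = 44.309978
iter 5: u=1.311556  f(a)=-2.842e-14  f'(a)=-1.779e+00  a ← 44.309978 − (-2.842e-14/-1.779e+00) = 44.309978
converged: |Δa| < 1e-12 after 5 iterations
sag = a·(cosh(S/(2a)) − 1) = 44.309978·(cosh(1.311556) − 1) = 43.896659
T_max/T_min = cosh(S/(2a)) = 1.990672

a=44.310 sag=43.897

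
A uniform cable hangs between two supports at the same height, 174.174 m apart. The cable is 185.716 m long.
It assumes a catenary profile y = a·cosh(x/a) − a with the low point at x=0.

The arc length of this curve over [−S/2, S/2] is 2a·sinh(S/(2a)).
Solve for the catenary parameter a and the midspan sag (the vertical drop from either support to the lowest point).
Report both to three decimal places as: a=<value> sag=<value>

seed: a₀ = √(S³/(24(L−S))) = √(174.174³/(24·11.542)) = 138.111179
iter 1: u=0.630557  f(a)=+2.316e-01  f'(a)=-1.739e-01  a ← 138.111179 − (+2.316e-01/-1.739e-01) = 139.443355
iter 2: u=0.624533  f(a)=+3.394e-03  f'(a)=-1.688e-01  a ← 139.443355 − (+3.394e-03/-1.688e-01) = 139.463461
iter 3: u=0.624443  f(a)=+7.528e-07  f'(a)=-1.687e-01  a ← 139.463461 − (+7.528e-07/-1.687e-01) = 139.463466
iter 4: u=0.624443  f(a)=+8.527e-14  f'(a)=-1.687e-01  a ← 139.463466 − (+8.527e-14/-1.687e-01) = 139.463466
converged: |Δa| < 1e-12 after 4 iterations
sag = a·(cosh(S/(2a)) − 1) = 139.463466·(cosh(0.624443) − 1) = 28.085531
T_max/T_min = cosh(S/(2a)) = 1.201383

a=139.463 sag=28.086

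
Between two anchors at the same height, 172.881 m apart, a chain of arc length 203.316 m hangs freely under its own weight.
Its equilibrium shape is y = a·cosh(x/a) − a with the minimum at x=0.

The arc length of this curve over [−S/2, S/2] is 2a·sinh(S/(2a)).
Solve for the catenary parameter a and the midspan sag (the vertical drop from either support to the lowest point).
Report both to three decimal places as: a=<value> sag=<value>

seed: a₀ = √(S³/(24(L−S))) = √(172.881³/(24·30.435)) = 84.106319
iter 1: u=1.027753  f(a)=+1.648e+00  f'(a)=-8.031e-01  a ← 84.106319 − (+1.648e+00/-8.031e-01) = 86.158845
iter 2: u=1.003269  f(a)=+6.227e-02  f'(a)=-7.435e-01  a ← 86.158845 − (+6.227e-02/-7.435e-01) = 86.242603
iter 3: u=1.002295  f(a)=+9.659e-05  f'(a)=-7.412e-01  a ← 86.242603 − (+9.659e-05/-7.412e-01) = 86.242733
iter 4: u=1.002293  f(a)=+2.332e-10  f'(a)=-7.412e-01  a ← 86.242733 − (+2.332e-10/-7.412e-01) = 86.242733
iter 5: u=1.002293  f(a)=+0.000e+00  f'(a)=-7.412e-01  a ← 86.242733 − (+0.000e+00/-7.412e-01) = 86.242733
converged: |Δa| < 1e-12 after 5 iterations
sag = a·(cosh(S/(2a)) − 1) = 86.242733·(cosh(1.002293) − 1) = 47.069524
T_max/T_min = cosh(S/(2a)) = 1.545780

a=86.243 sag=47.070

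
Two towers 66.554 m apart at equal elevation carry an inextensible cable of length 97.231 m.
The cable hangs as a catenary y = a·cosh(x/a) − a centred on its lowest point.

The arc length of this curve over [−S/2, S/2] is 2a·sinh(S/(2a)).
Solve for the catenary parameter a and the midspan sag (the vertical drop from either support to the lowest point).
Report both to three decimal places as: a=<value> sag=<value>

a=21.269 sag=31.796

seed: a₀ = √(S³/(24(L−S))) = √(66.554³/(24·30.677)) = 20.010096
iter 1: u=1.663010  f(a)=+4.532e+00  f'(a)=-4.002e+00  a ← 20.010096 − (+4.532e+00/-4.002e+00) = 21.142530
iter 2: u=1.573937  f(a)=+4.132e-01  f'(a)=-3.303e+00  a ← 21.142530 − (+4.132e-01/-3.303e+00) = 21.267635
iter 3: u=1.564678  f(a)=+4.196e-03  f'(a)=-3.236e+00  a ← 21.267635 − (+4.196e-03/-3.236e+00) = 21.268931
iter 4: u=1.564583  f(a)=+4.423e-07  f'(a)=-3.236e+00  a ← 21.268931 − (+4.423e-07/-3.236e+00) = 21.268931
iter 5: u=1.564583  f(a)=-1.421e-14  f'(a)=-3.236e+00  a ← 21.268931 − (-1.421e-14/-3.236e+00) = 21.268931
converged: |Δa| < 1e-12 after 5 iterations
sag = a·(cosh(S/(2a)) − 1) = 21.268931·(cosh(1.564583) − 1) = 31.795504
T_max/T_min = cosh(S/(2a)) = 2.494927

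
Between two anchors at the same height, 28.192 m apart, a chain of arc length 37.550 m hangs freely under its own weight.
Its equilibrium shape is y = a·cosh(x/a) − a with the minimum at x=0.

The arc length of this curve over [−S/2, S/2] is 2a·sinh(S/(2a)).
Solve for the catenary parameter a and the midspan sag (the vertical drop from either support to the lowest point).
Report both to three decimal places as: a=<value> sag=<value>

seed: a₀ = √(S³/(24(L−S))) = √(28.192³/(24·9.358)) = 9.988303
iter 1: u=1.411251  f(a)=+9.773e-01  f'(a)=-2.275e+00  a ← 9.988303 − (+9.773e-01/-2.275e+00) = 10.417982
iter 2: u=1.353045  f(a)=+6.660e-02  f'(a)=-1.974e+00  a ← 10.417982 − (+6.660e-02/-1.974e+00) = 10.451719
iter 3: u=1.348678  f(a)=+3.593e-04  f'(a)=-1.953e+00  a ← 10.451719 − (+3.593e-04/-1.953e+00) = 10.451903
iter 4: u=1.348654  f(a)=+1.058e-08  f'(a)=-1.953e+00  a ← 10.451903 − (+1.058e-08/-1.953e+00) = 10.451903
iter 5: u=1.348654  f(a)=+0.000e+00  f'(a)=-1.953e+00  a ← 10.451903 − (+0.000e+00/-1.953e+00) = 10.451903
converged: |Δa| < 1e-12 after 5 iterations
sag = a·(cosh(S/(2a)) − 1) = 10.451903·(cosh(1.348654) − 1) = 11.036301
T_max/T_min = cosh(S/(2a)) = 2.055913

a=10.452 sag=11.036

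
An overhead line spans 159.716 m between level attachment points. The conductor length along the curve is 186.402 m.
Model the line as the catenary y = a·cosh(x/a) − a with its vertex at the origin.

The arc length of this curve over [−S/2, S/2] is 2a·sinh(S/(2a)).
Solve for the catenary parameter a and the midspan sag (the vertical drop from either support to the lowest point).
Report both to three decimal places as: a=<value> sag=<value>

seed: a₀ = √(S³/(24(L−S))) = √(159.716³/(24·26.686)) = 79.758187
iter 1: u=1.001251  f(a)=+1.370e+00  f'(a)=-7.387e-01  a ← 79.758187 − (+1.370e+00/-7.387e-01) = 81.612811
iter 2: u=0.978498  f(a)=+4.924e-02  f'(a)=-6.865e-01  a ← 81.612811 − (+4.924e-02/-6.865e-01) = 81.684544
iter 3: u=0.977639  f(a)=+6.887e-05  f'(a)=-6.845e-01  a ← 81.684544 − (+6.887e-05/-6.845e-01) = 81.684645
iter 4: u=0.977638  f(a)=+1.351e-10  f'(a)=-6.845e-01  a ← 81.684645 − (+1.351e-10/-6.845e-01) = 81.684645
iter 5: u=0.977638  f(a)=-2.842e-14  f'(a)=-6.845e-01  a ← 81.684645 − (-2.842e-14/-6.845e-01) = 81.684645
converged: |Δa| < 1e-12 after 5 iterations
sag = a·(cosh(S/(2a)) − 1) = 81.684645·(cosh(0.977638) − 1) = 42.246012
T_max/T_min = cosh(S/(2a)) = 1.517184

a=81.685 sag=42.246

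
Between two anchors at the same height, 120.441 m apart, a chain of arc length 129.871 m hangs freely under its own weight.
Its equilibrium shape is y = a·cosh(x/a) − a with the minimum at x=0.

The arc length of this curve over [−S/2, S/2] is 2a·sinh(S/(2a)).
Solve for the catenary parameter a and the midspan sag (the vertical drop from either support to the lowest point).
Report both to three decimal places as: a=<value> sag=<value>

seed: a₀ = √(S³/(24(L−S))) = √(120.441³/(24·9.430)) = 87.861793
iter 1: u=0.685400  f(a)=+2.240e-01  f'(a)=-2.249e-01  a ← 87.861793 − (+2.240e-01/-2.249e-01) = 88.857712
iter 2: u=0.677718  f(a)=+3.865e-03  f'(a)=-2.172e-01  a ← 88.857712 − (+3.865e-03/-2.172e-01) = 88.875508
iter 3: u=0.677583  f(a)=+1.196e-06  f'(a)=-2.171e-01  a ← 88.875508 − (+1.196e-06/-2.171e-01) = 88.875513
iter 4: u=0.677583  f(a)=+1.421e-13  f'(a)=-2.171e-01  a ← 88.875513 − (+1.421e-13/-2.171e-01) = 88.875513
converged: |Δa| < 1e-12 after 4 iterations
sag = a·(cosh(S/(2a)) − 1) = 88.875513·(cosh(0.677583) − 1) = 21.194810
T_max/T_min = cosh(S/(2a)) = 1.238477

a=88.876 sag=21.195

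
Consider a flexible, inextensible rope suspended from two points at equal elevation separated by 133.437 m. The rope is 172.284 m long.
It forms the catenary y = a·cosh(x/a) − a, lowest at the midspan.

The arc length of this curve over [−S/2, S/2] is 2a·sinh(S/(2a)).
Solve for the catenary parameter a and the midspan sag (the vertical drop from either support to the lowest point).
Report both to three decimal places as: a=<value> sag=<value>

seed: a₀ = √(S³/(24(L−S))) = √(133.437³/(24·38.847)) = 50.481243
iter 1: u=1.321649  f(a)=+3.537e+00  f'(a)=-1.825e+00  a ← 50.481243 − (+3.537e+00/-1.825e+00) = 52.419300
iter 2: u=1.272785  f(a)=+2.139e-01  f'(a)=-1.611e+00  a ← 52.419300 − (+2.139e-01/-1.611e+00) = 52.552120
iter 3: u=1.269568  f(a)=+8.936e-04  f'(a)=-1.597e+00  a ← 52.552120 − (+8.936e-04/-1.597e+00) = 52.552679
iter 4: u=1.269555  f(a)=+1.574e-08  f'(a)=-1.597e+00  a ← 52.552679 − (+1.574e-08/-1.597e+00) = 52.552679
iter 5: u=1.269555  f(a)=-2.842e-14  f'(a)=-1.597e+00  a ← 52.552679 − (-2.842e-14/-1.597e+00) = 52.552679
converged: |Δa| < 1e-12 after 5 iterations
sag = a·(cosh(S/(2a)) − 1) = 52.552679·(cosh(1.269555) − 1) = 48.354349
T_max/T_min = cosh(S/(2a)) = 1.920112

a=52.553 sag=48.354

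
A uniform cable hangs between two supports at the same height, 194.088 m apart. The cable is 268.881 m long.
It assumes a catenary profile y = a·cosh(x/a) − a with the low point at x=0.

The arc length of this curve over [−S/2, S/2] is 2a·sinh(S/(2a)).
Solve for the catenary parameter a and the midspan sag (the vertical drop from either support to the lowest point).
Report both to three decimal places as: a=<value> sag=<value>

seed: a₀ = √(S³/(24(L−S))) = √(194.088³/(24·74.793)) = 63.820754
iter 1: u=1.520571  f(a)=+9.138e+00  f'(a)=-2.932e+00  a ← 63.820754 − (+9.138e+00/-2.932e+00) = 66.936941
iter 2: u=1.449782  f(a)=+7.119e-01  f'(a)=-2.492e+00  a ← 66.936941 − (+7.119e-01/-2.492e+00) = 67.222646
iter 3: u=1.443621  f(a)=+5.128e-03  f'(a)=-2.456e+00  a ← 67.222646 − (+5.128e-03/-2.456e+00) = 67.224734
iter 4: u=1.443576  f(a)=+2.703e-07  f'(a)=-2.456e+00  a ← 67.224734 − (+2.703e-07/-2.456e+00) = 67.224734
iter 5: u=1.443576  f(a)=-5.684e-14  f'(a)=-2.456e+00  a ← 67.224734 − (-5.684e-14/-2.456e+00) = 67.224734
converged: |Δa| < 1e-12 after 5 iterations
sag = a·(cosh(S/(2a)) − 1) = 67.224734·(cosh(1.443576) − 1) = 83.086320
T_max/T_min = cosh(S/(2a)) = 2.235949

a=67.225 sag=83.086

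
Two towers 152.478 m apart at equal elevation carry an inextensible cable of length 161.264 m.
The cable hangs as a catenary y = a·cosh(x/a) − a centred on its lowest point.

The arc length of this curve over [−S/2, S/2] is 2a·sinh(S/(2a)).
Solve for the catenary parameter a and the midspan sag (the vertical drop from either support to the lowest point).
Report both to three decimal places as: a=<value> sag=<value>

a=130.767 sag=22.861

seed: a₀ = √(S³/(24(L−S))) = √(152.478³/(24·8.786)) = 129.661058
iter 1: u=0.587987  f(a)=+1.531e-01  f'(a)=-1.403e-01  a ← 129.661058 − (+1.531e-01/-1.403e-01) = 130.752802
iter 2: u=0.583077  f(a)=+1.956e-03  f'(a)=-1.367e-01  a ← 130.752802 − (+1.956e-03/-1.367e-01) = 130.767107
iter 3: u=0.583014  f(a)=+3.281e-07  f'(a)=-1.367e-01  a ← 130.767107 − (+3.281e-07/-1.367e-01) = 130.767110
iter 4: u=0.583014  f(a)=+2.842e-14  f'(a)=-1.367e-01  a ← 130.767110 − (+2.842e-14/-1.367e-01) = 130.767110
converged: |Δa| < 1e-12 after 4 iterations
sag = a·(cosh(S/(2a)) − 1) = 130.767110·(cosh(0.583014) − 1) = 22.860871
T_max/T_min = cosh(S/(2a)) = 1.174821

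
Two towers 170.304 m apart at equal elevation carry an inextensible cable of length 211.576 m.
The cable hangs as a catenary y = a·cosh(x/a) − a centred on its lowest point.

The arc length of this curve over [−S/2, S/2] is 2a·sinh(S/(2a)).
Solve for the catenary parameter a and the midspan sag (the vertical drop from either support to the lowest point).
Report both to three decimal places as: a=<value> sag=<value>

seed: a₀ = √(S³/(24(L−S))) = √(170.304³/(24·41.272)) = 70.616127
iter 1: u=1.205844  f(a)=+3.107e+00  f'(a)=-1.348e+00  a ← 70.616127 − (+3.107e+00/-1.348e+00) = 72.920821
iter 2: u=1.167732  f(a)=+1.586e-01  f'(a)=-1.214e+00  a ← 72.920821 − (+1.586e-01/-1.214e+00) = 73.051489
iter 3: u=1.165644  f(a)=+4.623e-04  f'(a)=-1.206e+00  a ← 73.051489 − (+4.623e-04/-1.206e+00) = 73.051872
iter 4: u=1.165637  f(a)=+3.955e-09  f'(a)=-1.206e+00  a ← 73.051872 − (+3.955e-09/-1.206e+00) = 73.051872
iter 5: u=1.165637  f(a)=+2.842e-14  f'(a)=-1.206e+00  a ← 73.051872 − (+2.842e-14/-1.206e+00) = 73.051872
converged: |Δa| < 1e-12 after 5 iterations
sag = a·(cosh(S/(2a)) − 1) = 73.051872·(cosh(1.165637) − 1) = 55.508141
T_max/T_min = cosh(S/(2a)) = 1.759846

a=73.052 sag=55.508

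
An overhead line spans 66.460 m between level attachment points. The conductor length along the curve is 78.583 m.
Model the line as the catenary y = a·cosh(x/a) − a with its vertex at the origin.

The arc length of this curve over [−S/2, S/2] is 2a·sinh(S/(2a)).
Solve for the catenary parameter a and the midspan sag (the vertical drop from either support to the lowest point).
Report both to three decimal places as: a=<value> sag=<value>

a=32.599 sag=18.455

seed: a₀ = √(S³/(24(L−S))) = √(66.460³/(24·12.123)) = 31.763608
iter 1: u=1.046166  f(a)=+6.810e-01  f'(a)=-8.502e-01  a ← 31.763608 − (+6.810e-01/-8.502e-01) = 32.564549
iter 2: u=1.020435  f(a)=+2.661e-02  f'(a)=-7.849e-01  a ← 32.564549 − (+2.661e-02/-7.849e-01) = 32.598446
iter 3: u=1.019374  f(a)=+4.428e-05  f'(a)=-7.823e-01  a ← 32.598446 − (+4.428e-05/-7.823e-01) = 32.598503
iter 4: u=1.019372  f(a)=+1.231e-10  f'(a)=-7.823e-01  a ← 32.598503 − (+1.231e-10/-7.823e-01) = 32.598503
iter 5: u=1.019372  f(a)=+0.000e+00  f'(a)=-7.823e-01  a ← 32.598503 − (+0.000e+00/-7.823e-01) = 32.598503
converged: |Δa| < 1e-12 after 5 iterations
sag = a·(cosh(S/(2a)) − 1) = 32.598503·(cosh(1.019372) − 1) = 18.455237
T_max/T_min = cosh(S/(2a)) = 1.566138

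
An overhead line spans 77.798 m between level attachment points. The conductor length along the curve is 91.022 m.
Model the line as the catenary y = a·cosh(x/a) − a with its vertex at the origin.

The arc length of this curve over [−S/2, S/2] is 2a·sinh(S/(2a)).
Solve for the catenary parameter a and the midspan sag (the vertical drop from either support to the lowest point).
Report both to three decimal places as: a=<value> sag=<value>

a=39.464 sag=20.774

seed: a₀ = √(S³/(24(L−S))) = √(77.798³/(24·13.224)) = 38.518167
iter 1: u=1.009887  f(a)=+6.909e-01  f'(a)=-7.593e-01  a ← 38.518167 − (+6.909e-01/-7.593e-01) = 39.428189
iter 2: u=0.986578  f(a)=+2.524e-02  f'(a)=-7.047e-01  a ← 39.428189 − (+2.524e-02/-7.047e-01) = 39.464013
iter 3: u=0.985683  f(a)=+3.653e-05  f'(a)=-7.027e-01  a ← 39.464013 − (+3.653e-05/-7.027e-01) = 39.464065
iter 4: u=0.985682  f(a)=+7.674e-11  f'(a)=-7.027e-01  a ← 39.464065 − (+7.674e-11/-7.027e-01) = 39.464065
iter 5: u=0.985682  f(a)=-1.421e-14  f'(a)=-7.027e-01  a ← 39.464065 − (-1.421e-14/-7.027e-01) = 39.464065
converged: |Δa| < 1e-12 after 5 iterations
sag = a·(cosh(S/(2a)) − 1) = 39.464065·(cosh(0.985682) − 1) = 20.774324
T_max/T_min = cosh(S/(2a)) = 1.526411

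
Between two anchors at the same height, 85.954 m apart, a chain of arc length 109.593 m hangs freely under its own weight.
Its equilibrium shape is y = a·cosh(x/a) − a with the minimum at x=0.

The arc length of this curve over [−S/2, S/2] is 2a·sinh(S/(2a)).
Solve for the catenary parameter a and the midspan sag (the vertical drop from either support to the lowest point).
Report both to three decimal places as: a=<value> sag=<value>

seed: a₀ = √(S³/(24(L−S))) = √(85.954³/(24·23.639)) = 33.456381
iter 1: u=1.284568  f(a)=+2.029e+00  f'(a)=-1.660e+00  a ← 33.456381 − (+2.029e+00/-1.660e+00) = 34.678178
iter 2: u=1.239310  f(a)=+1.164e-01  f'(a)=-1.475e+00  a ← 34.678178 − (+1.164e-01/-1.475e+00) = 34.757121
iter 3: u=1.236495  f(a)=+4.351e-04  f'(a)=-1.464e+00  a ← 34.757121 − (+4.351e-04/-1.464e+00) = 34.757418
iter 4: u=1.236484  f(a)=+6.128e-09  f'(a)=-1.464e+00  a ← 34.757418 − (+6.128e-09/-1.464e+00) = 34.757418
iter 5: u=1.236484  f(a)=-1.421e-14  f'(a)=-1.464e+00  a ← 34.757418 − (-1.421e-14/-1.464e+00) = 34.757418
converged: |Δa| < 1e-12 after 5 iterations
sag = a·(cosh(S/(2a)) − 1) = 34.757418·(cosh(1.236484) − 1) = 30.132755
T_max/T_min = cosh(S/(2a)) = 1.866945

a=34.757 sag=30.133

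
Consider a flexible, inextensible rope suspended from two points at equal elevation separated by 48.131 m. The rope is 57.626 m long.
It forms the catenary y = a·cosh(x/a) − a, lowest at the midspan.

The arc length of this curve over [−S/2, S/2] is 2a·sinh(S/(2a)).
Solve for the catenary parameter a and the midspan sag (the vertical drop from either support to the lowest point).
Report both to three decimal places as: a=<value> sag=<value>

seed: a₀ = √(S³/(24(L−S))) = √(48.131³/(24·9.495)) = 22.119954
iter 1: u=1.087954  f(a)=+5.780e-01  f'(a)=-9.645e-01  a ← 22.119954 − (+5.780e-01/-9.645e-01) = 22.719260
iter 2: u=1.059255  f(a)=+2.432e-02  f'(a)=-8.849e-01  a ← 22.719260 − (+2.432e-02/-8.849e-01) = 22.746749
iter 3: u=1.057975  f(a)=+4.727e-05  f'(a)=-8.814e-01  a ← 22.746749 − (+4.727e-05/-8.814e-01) = 22.746802
iter 4: u=1.057973  f(a)=+1.792e-10  f'(a)=-8.814e-01  a ← 22.746802 − (+1.792e-10/-8.814e-01) = 22.746802
iter 5: u=1.057973  f(a)=+0.000e+00  f'(a)=-8.814e-01  a ← 22.746802 − (+0.000e+00/-8.814e-01) = 22.746802
converged: |Δa| < 1e-12 after 5 iterations
sag = a·(cosh(S/(2a)) − 1) = 22.746802·(cosh(1.057973) − 1) = 13.962951
T_max/T_min = cosh(S/(2a)) = 1.613842

a=22.747 sag=13.963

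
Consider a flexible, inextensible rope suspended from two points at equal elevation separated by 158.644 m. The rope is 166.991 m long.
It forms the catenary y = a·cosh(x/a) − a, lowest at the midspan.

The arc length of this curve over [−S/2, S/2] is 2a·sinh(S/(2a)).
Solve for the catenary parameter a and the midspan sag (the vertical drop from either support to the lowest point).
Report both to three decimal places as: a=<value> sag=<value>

a=142.278 sag=22.690

seed: a₀ = √(S³/(24(L−S))) = √(158.644³/(24·8.347)) = 141.177228
iter 1: u=0.561861  f(a)=+1.327e-01  f'(a)=-1.220e-01  a ← 141.177228 − (+1.327e-01/-1.220e-01) = 142.265106
iter 2: u=0.557565  f(a)=+1.550e-03  f'(a)=-1.192e-01  a ← 142.265106 − (+1.550e-03/-1.192e-01) = 142.278110
iter 3: u=0.557514  f(a)=+2.169e-07  f'(a)=-1.192e-01  a ← 142.278110 − (+2.169e-07/-1.192e-01) = 142.278112
iter 4: u=0.557514  f(a)=+0.000e+00  f'(a)=-1.192e-01  a ← 142.278112 − (+0.000e+00/-1.192e-01) = 142.278112
converged: |Δa| < 1e-12 after 4 iterations
sag = a·(cosh(S/(2a)) − 1) = 142.278112·(cosh(0.557514) − 1) = 22.690248
T_max/T_min = cosh(S/(2a)) = 1.159478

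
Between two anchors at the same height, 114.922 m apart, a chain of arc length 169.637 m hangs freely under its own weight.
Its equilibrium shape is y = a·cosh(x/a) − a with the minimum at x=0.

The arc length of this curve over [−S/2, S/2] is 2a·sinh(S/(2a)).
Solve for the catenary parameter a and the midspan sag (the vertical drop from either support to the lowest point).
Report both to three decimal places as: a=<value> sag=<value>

seed: a₀ = √(S³/(24(L−S))) = √(114.922³/(24·54.715)) = 33.997418
iter 1: u=1.690158  f(a)=+8.368e+00  f'(a)=-4.237e+00  a ← 33.997418 − (+8.368e+00/-4.237e+00) = 35.972362
iter 2: u=1.597365  f(a)=+7.846e-01  f'(a)=-3.477e+00  a ← 35.972362 − (+7.846e-01/-3.477e+00) = 36.198030
iter 3: u=1.587407  f(a)=+8.473e-03  f'(a)=-3.402e+00  a ← 36.198030 − (+8.473e-03/-3.402e+00) = 36.200520
iter 4: u=1.587298  f(a)=+1.012e-06  f'(a)=-3.401e+00  a ← 36.200520 − (+1.012e-06/-3.401e+00) = 36.200520
iter 5: u=1.587298  f(a)=+0.000e+00  f'(a)=-3.401e+00  a ← 36.200520 − (+0.000e+00/-3.401e+00) = 36.200520
converged: |Δa| < 1e-12 after 5 iterations
sag = a·(cosh(S/(2a)) − 1) = 36.200520·(cosh(1.587298) − 1) = 56.020169
T_max/T_min = cosh(S/(2a)) = 2.547496

a=36.201 sag=56.020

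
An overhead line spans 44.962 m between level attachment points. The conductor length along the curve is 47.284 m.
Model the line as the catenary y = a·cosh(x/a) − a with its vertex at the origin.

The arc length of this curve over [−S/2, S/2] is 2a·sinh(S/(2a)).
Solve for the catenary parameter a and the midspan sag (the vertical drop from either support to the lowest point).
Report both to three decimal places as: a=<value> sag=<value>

a=40.695 sag=6.369

seed: a₀ = √(S³/(24(L−S))) = √(44.962³/(24·2.322)) = 40.386080
iter 1: u=0.556652  f(a)=+3.624e-02  f'(a)=-1.186e-01  a ← 40.386080 − (+3.624e-02/-1.186e-01) = 40.691676
iter 2: u=0.552472  f(a)=+4.155e-04  f'(a)=-1.159e-01  a ← 40.691676 − (+4.155e-04/-1.159e-01) = 40.695261
iter 3: u=0.552423  f(a)=+5.601e-08  f'(a)=-1.159e-01  a ← 40.695261 − (+5.601e-08/-1.159e-01) = 40.695262
iter 4: u=0.552423  f(a)=+7.105e-15  f'(a)=-1.159e-01  a ← 40.695262 − (+7.105e-15/-1.159e-01) = 40.695262
converged: |Δa| < 1e-12 after 4 iterations
sag = a·(cosh(S/(2a)) − 1) = 40.695262·(cosh(0.552423) − 1) = 6.369040
T_max/T_min = cosh(S/(2a)) = 1.156506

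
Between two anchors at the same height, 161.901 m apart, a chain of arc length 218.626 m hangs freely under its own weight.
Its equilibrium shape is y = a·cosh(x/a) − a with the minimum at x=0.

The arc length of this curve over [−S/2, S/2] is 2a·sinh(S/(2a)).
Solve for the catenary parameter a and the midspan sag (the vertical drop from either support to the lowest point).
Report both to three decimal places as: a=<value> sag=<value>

seed: a₀ = √(S³/(24(L−S))) = √(161.901³/(24·56.725)) = 55.831774
iter 1: u=1.449900  f(a)=+6.270e+00  f'(a)=-2.493e+00  a ← 55.831774 − (+6.270e+00/-2.493e+00) = 58.347188
iter 2: u=1.387393  f(a)=+4.486e-01  f'(a)=-2.147e+00  a ← 58.347188 − (+4.486e-01/-2.147e+00) = 58.556088
iter 3: u=1.382444  f(a)=+2.688e-03  f'(a)=-2.122e+00  a ← 58.556088 − (+2.688e-03/-2.122e+00) = 58.557355
iter 4: u=1.382414  f(a)=+9.779e-08  f'(a)=-2.122e+00  a ← 58.557355 − (+9.779e-08/-2.122e+00) = 58.557355
iter 5: u=1.382414  f(a)=-2.842e-14  f'(a)=-2.122e+00  a ← 58.557355 − (-2.842e-14/-2.122e+00) = 58.557355
converged: |Δa| < 1e-12 after 5 iterations
sag = a·(cosh(S/(2a)) − 1) = 58.557355·(cosh(1.382414) − 1) = 65.451902
T_max/T_min = cosh(S/(2a)) = 2.117740

a=58.557 sag=65.452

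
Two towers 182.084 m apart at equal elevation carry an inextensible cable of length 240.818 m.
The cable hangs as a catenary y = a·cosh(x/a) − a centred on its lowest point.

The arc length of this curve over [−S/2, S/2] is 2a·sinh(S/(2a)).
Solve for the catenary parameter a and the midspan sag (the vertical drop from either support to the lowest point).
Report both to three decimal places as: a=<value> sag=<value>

a=68.399 sag=70.081

seed: a₀ = √(S³/(24(L−S))) = √(182.084³/(24·58.734)) = 65.442106
iter 1: u=1.391184  f(a)=+5.953e+00  f'(a)=-2.167e+00  a ← 65.442106 − (+5.953e+00/-2.167e+00) = 68.188741
iter 2: u=1.335147  f(a)=+3.953e-01  f'(a)=-1.888e+00  a ← 68.188741 − (+3.953e-01/-1.888e+00) = 68.398084
iter 3: u=1.331061  f(a)=+2.017e-03  f'(a)=-1.869e+00  a ← 68.398084 − (+2.017e-03/-1.869e+00) = 68.399163
iter 4: u=1.331040  f(a)=+5.311e-08  f'(a)=-1.869e+00  a ← 68.399163 − (+5.311e-08/-1.869e+00) = 68.399163
iter 5: u=1.331040  f(a)=+2.842e-14  f'(a)=-1.869e+00  a ← 68.399163 − (+2.842e-14/-1.869e+00) = 68.399163
converged: |Δa| < 1e-12 after 5 iterations
sag = a·(cosh(S/(2a)) − 1) = 68.399163·(cosh(1.331040) − 1) = 70.081062
T_max/T_min = cosh(S/(2a)) = 2.024589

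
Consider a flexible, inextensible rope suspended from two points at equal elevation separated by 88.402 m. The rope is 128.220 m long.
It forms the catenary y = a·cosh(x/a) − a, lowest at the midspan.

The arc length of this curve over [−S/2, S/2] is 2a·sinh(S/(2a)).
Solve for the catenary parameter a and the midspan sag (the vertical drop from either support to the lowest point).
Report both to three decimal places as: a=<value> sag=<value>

a=28.543 sag=41.634

seed: a₀ = √(S³/(24(L−S))) = √(88.402³/(24·39.818)) = 26.887337
iter 1: u=1.643934  f(a)=+5.740e+00  f'(a)=-3.844e+00  a ← 26.887337 − (+5.740e+00/-3.844e+00) = 28.380749
iter 2: u=1.557429  f(a)=+5.129e-01  f'(a)=-3.185e+00  a ← 28.380749 − (+5.129e-01/-3.185e+00) = 28.541814
iter 3: u=1.548640  f(a)=+4.984e-03  f'(a)=-3.123e+00  a ← 28.541814 − (+4.984e-03/-3.123e+00) = 28.543410
iter 4: u=1.548554  f(a)=+4.807e-07  f'(a)=-3.122e+00  a ← 28.543410 − (+4.807e-07/-3.122e+00) = 28.543410
iter 5: u=1.548554  f(a)=+0.000e+00  f'(a)=-3.122e+00  a ← 28.543410 − (+0.000e+00/-3.122e+00) = 28.543410
converged: |Δa| < 1e-12 after 5 iterations
sag = a·(cosh(S/(2a)) − 1) = 28.543410·(cosh(1.548554) − 1) = 41.633640
T_max/T_min = cosh(S/(2a)) = 2.458608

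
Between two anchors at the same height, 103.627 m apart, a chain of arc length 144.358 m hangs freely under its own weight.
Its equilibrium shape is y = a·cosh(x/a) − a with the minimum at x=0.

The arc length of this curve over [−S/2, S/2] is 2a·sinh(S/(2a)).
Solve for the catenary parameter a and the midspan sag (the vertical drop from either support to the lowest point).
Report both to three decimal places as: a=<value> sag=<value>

a=35.573 sag=44.896

seed: a₀ = √(S³/(24(L−S))) = √(103.627³/(24·40.731)) = 33.739701
iter 1: u=1.535683  f(a)=+5.082e+00  f'(a)=-3.034e+00  a ← 33.739701 − (+5.082e+00/-3.034e+00) = 35.414606
iter 2: u=1.463055  f(a)=+4.029e-01  f'(a)=-2.570e+00  a ← 35.414606 − (+4.029e-01/-2.570e+00) = 35.571360
iter 3: u=1.456607  f(a)=+3.015e-03  f'(a)=-2.532e+00  a ← 35.571360 − (+3.015e-03/-2.532e+00) = 35.572551
iter 4: u=1.456558  f(a)=+1.716e-07  f'(a)=-2.532e+00  a ← 35.572551 − (+1.716e-07/-2.532e+00) = 35.572551
iter 5: u=1.456558  f(a)=-2.842e-14  f'(a)=-2.532e+00  a ← 35.572551 − (-2.842e-14/-2.532e+00) = 35.572551
converged: |Δa| < 1e-12 after 5 iterations
sag = a·(cosh(S/(2a)) − 1) = 35.572551·(cosh(1.456558) − 1) = 44.896166
T_max/T_min = cosh(S/(2a)) = 2.262101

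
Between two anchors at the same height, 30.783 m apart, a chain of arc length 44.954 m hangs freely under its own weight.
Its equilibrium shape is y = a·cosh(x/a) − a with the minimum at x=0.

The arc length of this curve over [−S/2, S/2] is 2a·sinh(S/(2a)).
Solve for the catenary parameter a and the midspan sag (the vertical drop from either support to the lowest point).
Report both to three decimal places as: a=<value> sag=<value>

a=9.843 sag=14.695

seed: a₀ = √(S³/(24(L−S))) = √(30.783³/(24·14.171)) = 9.261057
iter 1: u=1.661959  f(a)=+2.091e+00  f'(a)=-3.993e+00  a ← 9.261057 − (+2.091e+00/-3.993e+00) = 9.784633
iter 2: u=1.573028  f(a)=+1.904e-01  f'(a)=-3.296e+00  a ← 9.784633 − (+1.904e-01/-3.296e+00) = 9.842398
iter 3: u=1.563796  f(a)=+1.929e-03  f'(a)=-3.230e+00  a ← 9.842398 − (+1.929e-03/-3.230e+00) = 9.842995
iter 4: u=1.563701  f(a)=+2.023e-07  f'(a)=-3.229e+00  a ← 9.842995 − (+2.023e-07/-3.229e+00) = 9.842995
iter 5: u=1.563701  f(a)=+1.421e-14  f'(a)=-3.229e+00  a ← 9.842995 − (+1.421e-14/-3.229e+00) = 9.842995
converged: |Δa| < 1e-12 after 5 iterations
sag = a·(cosh(S/(2a)) − 1) = 9.842995·(cosh(1.563701) − 1) = 14.694733
T_max/T_min = cosh(S/(2a)) = 2.492913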